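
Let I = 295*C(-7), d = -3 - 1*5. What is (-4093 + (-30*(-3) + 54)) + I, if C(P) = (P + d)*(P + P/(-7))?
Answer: 22601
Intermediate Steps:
d = -8 (d = -3 - 5 = -8)
C(P) = 6*P*(-8 + P)/7 (C(P) = (P - 8)*(P + P/(-7)) = (-8 + P)*(P + P*(-⅐)) = (-8 + P)*(P - P/7) = (-8 + P)*(6*P/7) = 6*P*(-8 + P)/7)
I = 26550 (I = 295*((6/7)*(-7)*(-8 - 7)) = 295*((6/7)*(-7)*(-15)) = 295*90 = 26550)
(-4093 + (-30*(-3) + 54)) + I = (-4093 + (-30*(-3) + 54)) + 26550 = (-4093 + (90 + 54)) + 26550 = (-4093 + 144) + 26550 = -3949 + 26550 = 22601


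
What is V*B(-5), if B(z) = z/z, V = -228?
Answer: -228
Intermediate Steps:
B(z) = 1
V*B(-5) = -228*1 = -228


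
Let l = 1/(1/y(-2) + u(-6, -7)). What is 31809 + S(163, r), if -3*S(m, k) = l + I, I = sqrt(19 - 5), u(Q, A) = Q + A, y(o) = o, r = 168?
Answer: 2576531/81 - sqrt(14)/3 ≈ 31808.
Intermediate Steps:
u(Q, A) = A + Q
l = -2/27 (l = 1/(1/(-2) + (-7 - 6)) = 1/(-1/2 - 13) = 1/(-27/2) = -2/27 ≈ -0.074074)
I = sqrt(14) ≈ 3.7417
S(m, k) = 2/81 - sqrt(14)/3 (S(m, k) = -(-2/27 + sqrt(14))/3 = 2/81 - sqrt(14)/3)
31809 + S(163, r) = 31809 + (2/81 - sqrt(14)/3) = 2576531/81 - sqrt(14)/3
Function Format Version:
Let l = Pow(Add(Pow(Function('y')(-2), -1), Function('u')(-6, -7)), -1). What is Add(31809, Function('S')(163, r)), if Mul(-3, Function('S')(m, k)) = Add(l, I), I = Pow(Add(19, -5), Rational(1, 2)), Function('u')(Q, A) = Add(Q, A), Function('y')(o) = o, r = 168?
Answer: Add(Rational(2576531, 81), Mul(Rational(-1, 3), Pow(14, Rational(1, 2)))) ≈ 31808.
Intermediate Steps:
Function('u')(Q, A) = Add(A, Q)
l = Rational(-2, 27) (l = Pow(Add(Pow(-2, -1), Add(-7, -6)), -1) = Pow(Add(Rational(-1, 2), -13), -1) = Pow(Rational(-27, 2), -1) = Rational(-2, 27) ≈ -0.074074)
I = Pow(14, Rational(1, 2)) ≈ 3.7417
Function('S')(m, k) = Add(Rational(2, 81), Mul(Rational(-1, 3), Pow(14, Rational(1, 2)))) (Function('S')(m, k) = Mul(Rational(-1, 3), Add(Rational(-2, 27), Pow(14, Rational(1, 2)))) = Add(Rational(2, 81), Mul(Rational(-1, 3), Pow(14, Rational(1, 2)))))
Add(31809, Function('S')(163, r)) = Add(31809, Add(Rational(2, 81), Mul(Rational(-1, 3), Pow(14, Rational(1, 2))))) = Add(Rational(2576531, 81), Mul(Rational(-1, 3), Pow(14, Rational(1, 2))))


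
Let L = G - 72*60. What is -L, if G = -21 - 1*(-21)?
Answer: 4320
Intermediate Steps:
G = 0 (G = -21 + 21 = 0)
L = -4320 (L = 0 - 72*60 = 0 - 4320 = -4320)
-L = -1*(-4320) = 4320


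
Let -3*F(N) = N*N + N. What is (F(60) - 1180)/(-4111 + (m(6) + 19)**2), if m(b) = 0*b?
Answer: 16/25 ≈ 0.64000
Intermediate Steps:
m(b) = 0
F(N) = -N/3 - N**2/3 (F(N) = -(N*N + N)/3 = -(N**2 + N)/3 = -(N + N**2)/3 = -N/3 - N**2/3)
(F(60) - 1180)/(-4111 + (m(6) + 19)**2) = (-1/3*60*(1 + 60) - 1180)/(-4111 + (0 + 19)**2) = (-1/3*60*61 - 1180)/(-4111 + 19**2) = (-1220 - 1180)/(-4111 + 361) = -2400/(-3750) = -2400*(-1/3750) = 16/25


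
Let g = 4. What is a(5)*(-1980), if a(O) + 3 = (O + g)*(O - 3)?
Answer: -29700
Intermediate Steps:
a(O) = -3 + (-3 + O)*(4 + O) (a(O) = -3 + (O + 4)*(O - 3) = -3 + (4 + O)*(-3 + O) = -3 + (-3 + O)*(4 + O))
a(5)*(-1980) = (-15 + 5 + 5²)*(-1980) = (-15 + 5 + 25)*(-1980) = 15*(-1980) = -29700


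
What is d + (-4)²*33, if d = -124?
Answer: 404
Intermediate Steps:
d + (-4)²*33 = -124 + (-4)²*33 = -124 + 16*33 = -124 + 528 = 404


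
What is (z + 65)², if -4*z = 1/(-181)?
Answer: 2214737721/524176 ≈ 4225.2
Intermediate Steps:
z = 1/724 (z = -¼/(-181) = -¼*(-1/181) = 1/724 ≈ 0.0013812)
(z + 65)² = (1/724 + 65)² = (47061/724)² = 2214737721/524176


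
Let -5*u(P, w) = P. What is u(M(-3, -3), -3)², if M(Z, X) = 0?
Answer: 0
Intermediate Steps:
u(P, w) = -P/5
u(M(-3, -3), -3)² = (-⅕*0)² = 0² = 0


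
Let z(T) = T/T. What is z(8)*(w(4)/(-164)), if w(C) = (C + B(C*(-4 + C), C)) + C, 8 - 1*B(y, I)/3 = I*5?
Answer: 7/41 ≈ 0.17073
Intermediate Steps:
B(y, I) = 24 - 15*I (B(y, I) = 24 - 3*I*5 = 24 - 15*I)
z(T) = 1
w(C) = 24 - 13*C (w(C) = (C + (24 - 15*C)) + C = (24 - 14*C) + C = 24 - 13*C)
z(8)*(w(4)/(-164)) = 1*((24 - 13*4)/(-164)) = 1*((24 - 52)*(-1/164)) = 1*(-28*(-1/164)) = 1*(7/41) = 7/41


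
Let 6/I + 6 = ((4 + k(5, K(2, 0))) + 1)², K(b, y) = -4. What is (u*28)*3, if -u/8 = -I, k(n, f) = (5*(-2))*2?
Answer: 1344/73 ≈ 18.411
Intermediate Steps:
k(n, f) = -20 (k(n, f) = -10*2 = -20)
I = 2/73 (I = 6/(-6 + ((4 - 20) + 1)²) = 6/(-6 + (-16 + 1)²) = 6/(-6 + (-15)²) = 6/(-6 + 225) = 6/219 = 6*(1/219) = 2/73 ≈ 0.027397)
u = 16/73 (u = -(-8)*2/73 = -8*(-2/73) = 16/73 ≈ 0.21918)
(u*28)*3 = ((16/73)*28)*3 = (448/73)*3 = 1344/73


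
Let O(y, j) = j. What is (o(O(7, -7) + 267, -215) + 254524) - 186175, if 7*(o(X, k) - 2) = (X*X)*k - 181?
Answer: -14055724/7 ≈ -2.0080e+6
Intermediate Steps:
o(X, k) = -167/7 + k*X²/7 (o(X, k) = 2 + ((X*X)*k - 181)/7 = 2 + (X²*k - 181)/7 = 2 + (k*X² - 181)/7 = 2 + (-181 + k*X²)/7 = 2 + (-181/7 + k*X²/7) = -167/7 + k*X²/7)
(o(O(7, -7) + 267, -215) + 254524) - 186175 = ((-167/7 + (⅐)*(-215)*(-7 + 267)²) + 254524) - 186175 = ((-167/7 + (⅐)*(-215)*260²) + 254524) - 186175 = ((-167/7 + (⅐)*(-215)*67600) + 254524) - 186175 = ((-167/7 - 14534000/7) + 254524) - 186175 = (-14534167/7 + 254524) - 186175 = -12752499/7 - 186175 = -14055724/7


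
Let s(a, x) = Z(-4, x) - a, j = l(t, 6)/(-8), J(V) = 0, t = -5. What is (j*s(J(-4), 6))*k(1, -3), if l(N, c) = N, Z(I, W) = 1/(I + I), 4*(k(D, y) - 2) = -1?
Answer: -35/256 ≈ -0.13672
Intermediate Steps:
k(D, y) = 7/4 (k(D, y) = 2 + (¼)*(-1) = 2 - ¼ = 7/4)
Z(I, W) = 1/(2*I)
j = 5/8 (j = -5/(-8) = -5*(-⅛) = 5/8 ≈ 0.62500)
s(a, x) = -⅛ - a (s(a, x) = (½)/(-4) - a = (½)*(-¼) - a = -⅛ - a)
(j*s(J(-4), 6))*k(1, -3) = (5*(-⅛ - 1*0)/8)*(7/4) = (5*(-⅛ + 0)/8)*(7/4) = ((5/8)*(-⅛))*(7/4) = -5/64*7/4 = -35/256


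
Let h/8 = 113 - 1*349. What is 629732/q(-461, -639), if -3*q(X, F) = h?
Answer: 472299/472 ≈ 1000.6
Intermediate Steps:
h = -1888 (h = 8*(113 - 1*349) = 8*(113 - 349) = 8*(-236) = -1888)
q(X, F) = 1888/3 (q(X, F) = -⅓*(-1888) = 1888/3)
629732/q(-461, -639) = 629732/(1888/3) = 629732*(3/1888) = 472299/472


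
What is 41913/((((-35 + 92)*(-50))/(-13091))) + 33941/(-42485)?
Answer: 81791944033/424850 ≈ 1.9252e+5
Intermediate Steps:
41913/((((-35 + 92)*(-50))/(-13091))) + 33941/(-42485) = 41913/(((57*(-50))*(-1/13091))) + 33941*(-1/42485) = 41913/((-2850*(-1/13091))) - 33941/42485 = 41913/(150/689) - 33941/42485 = 41913*(689/150) - 33941/42485 = 9626019/50 - 33941/42485 = 81791944033/424850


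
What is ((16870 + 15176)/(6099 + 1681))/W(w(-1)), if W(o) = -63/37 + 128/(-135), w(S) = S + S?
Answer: -16006977/10301498 ≈ -1.5539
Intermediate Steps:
w(S) = 2*S
W(o) = -13241/4995 (W(o) = -63*1/37 + 128*(-1/135) = -63/37 - 128/135 = -13241/4995)
((16870 + 15176)/(6099 + 1681))/W(w(-1)) = ((16870 + 15176)/(6099 + 1681))/(-13241/4995) = (32046/7780)*(-4995/13241) = (32046*(1/7780))*(-4995/13241) = (16023/3890)*(-4995/13241) = -16006977/10301498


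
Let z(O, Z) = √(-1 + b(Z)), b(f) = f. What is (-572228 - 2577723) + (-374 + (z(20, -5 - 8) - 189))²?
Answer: -3149951 + (563 - I*√14)² ≈ -2.833e+6 - 4213.1*I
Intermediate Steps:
z(O, Z) = √(-1 + Z)
(-572228 - 2577723) + (-374 + (z(20, -5 - 8) - 189))² = (-572228 - 2577723) + (-374 + (√(-1 + (-5 - 8)) - 189))² = -3149951 + (-374 + (√(-1 - 13) - 189))² = -3149951 + (-374 + (√(-14) - 189))² = -3149951 + (-374 + (I*√14 - 189))² = -3149951 + (-374 + (-189 + I*√14))² = -3149951 + (-563 + I*√14)²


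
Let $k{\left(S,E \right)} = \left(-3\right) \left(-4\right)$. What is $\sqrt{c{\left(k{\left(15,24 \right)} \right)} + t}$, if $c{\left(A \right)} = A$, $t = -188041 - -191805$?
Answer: $8 \sqrt{59} \approx 61.449$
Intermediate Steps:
$t = 3764$ ($t = -188041 + 191805 = 3764$)
$k{\left(S,E \right)} = 12$
$\sqrt{c{\left(k{\left(15,24 \right)} \right)} + t} = \sqrt{12 + 3764} = \sqrt{3776} = 8 \sqrt{59}$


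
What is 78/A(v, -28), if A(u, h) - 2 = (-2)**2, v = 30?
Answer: 13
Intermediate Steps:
A(u, h) = 6 (A(u, h) = 2 + (-2)**2 = 2 + 4 = 6)
78/A(v, -28) = 78/6 = 78*(1/6) = 13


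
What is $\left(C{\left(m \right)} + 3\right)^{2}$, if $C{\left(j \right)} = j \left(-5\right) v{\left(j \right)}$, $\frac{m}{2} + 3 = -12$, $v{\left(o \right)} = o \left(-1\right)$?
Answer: $20277009$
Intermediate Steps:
$v{\left(o \right)} = - o$
$m = -30$ ($m = -6 + 2 \left(-12\right) = -6 - 24 = -30$)
$C{\left(j \right)} = 5 j^{2}$ ($C{\left(j \right)} = j \left(-5\right) \left(- j\right) = - 5 j \left(- j\right) = 5 j^{2}$)
$\left(C{\left(m \right)} + 3\right)^{2} = \left(5 \left(-30\right)^{2} + 3\right)^{2} = \left(5 \cdot 900 + 3\right)^{2} = \left(4500 + 3\right)^{2} = 4503^{2} = 20277009$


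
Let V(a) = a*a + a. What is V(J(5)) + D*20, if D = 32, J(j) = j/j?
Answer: 642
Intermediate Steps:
J(j) = 1
V(a) = a + a² (V(a) = a² + a = a + a²)
V(J(5)) + D*20 = 1*(1 + 1) + 32*20 = 1*2 + 640 = 2 + 640 = 642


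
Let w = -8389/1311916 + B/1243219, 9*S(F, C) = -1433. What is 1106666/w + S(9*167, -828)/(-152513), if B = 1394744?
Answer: 2477533917423907592660417/2497281178131914121 ≈ 9.9209e+5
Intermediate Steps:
S(F, C) = -1433/9 (S(F, C) = (1/9)*(-1433) = -1433/9)
w = 1819357605313/1630998897604 (w = -8389/1311916 + 1394744/1243219 = 1819357605313/1630998897604 ≈ 1.1155)
1106666/w + S(9*167, -828)/(-152513) = 1106666/(1819357605313/1630998897604) - 1433/9/(-152513) = 1106666*(1630998897604/1819357605313) - 1433/9*(-1/152513) = 1804971026015828264/1819357605313 + 1433/1372617 = 2477533917423907592660417/2497281178131914121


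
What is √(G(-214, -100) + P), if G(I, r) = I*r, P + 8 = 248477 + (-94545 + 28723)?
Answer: √204047 ≈ 451.72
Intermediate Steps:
P = 182647 (P = -8 + (248477 + (-94545 + 28723)) = -8 + (248477 - 65822) = -8 + 182655 = 182647)
√(G(-214, -100) + P) = √(-214*(-100) + 182647) = √(21400 + 182647) = √204047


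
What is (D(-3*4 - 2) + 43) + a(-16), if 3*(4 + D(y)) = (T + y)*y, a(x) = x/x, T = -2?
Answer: 344/3 ≈ 114.67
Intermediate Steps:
a(x) = 1
D(y) = -4 + y*(-2 + y)/3 (D(y) = -4 + ((-2 + y)*y)/3 = -4 + (y*(-2 + y))/3 = -4 + y*(-2 + y)/3)
(D(-3*4 - 2) + 43) + a(-16) = ((-4 - 2*(-3*4 - 2)/3 + (-3*4 - 2)²/3) + 43) + 1 = ((-4 - 2*(-12 - 2)/3 + (-12 - 2)²/3) + 43) + 1 = ((-4 - ⅔*(-14) + (⅓)*(-14)²) + 43) + 1 = ((-4 + 28/3 + (⅓)*196) + 43) + 1 = ((-4 + 28/3 + 196/3) + 43) + 1 = (212/3 + 43) + 1 = 341/3 + 1 = 344/3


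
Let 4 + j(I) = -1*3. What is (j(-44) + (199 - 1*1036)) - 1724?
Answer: -2568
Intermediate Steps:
j(I) = -7 (j(I) = -4 - 1*3 = -4 - 3 = -7)
(j(-44) + (199 - 1*1036)) - 1724 = (-7 + (199 - 1*1036)) - 1724 = (-7 + (199 - 1036)) - 1724 = (-7 - 837) - 1724 = -844 - 1724 = -2568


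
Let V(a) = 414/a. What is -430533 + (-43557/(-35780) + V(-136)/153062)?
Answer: -40083151371085497/93101492120 ≈ -4.3053e+5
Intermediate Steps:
-430533 + (-43557/(-35780) + V(-136)/153062) = -430533 + (-43557/(-35780) + (414/(-136))/153062) = -430533 + (-43557*(-1/35780) + (414*(-1/136))*(1/153062)) = -430533 + (43557/35780 - 207/68*1/153062) = -430533 + (43557/35780 - 207/10408216) = -430533 + 113335814463/93101492120 = -40083151371085497/93101492120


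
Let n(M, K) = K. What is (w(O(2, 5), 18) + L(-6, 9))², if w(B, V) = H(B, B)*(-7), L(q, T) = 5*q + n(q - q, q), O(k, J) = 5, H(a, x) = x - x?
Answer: 1296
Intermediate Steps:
H(a, x) = 0
L(q, T) = 6*q (L(q, T) = 5*q + q = 6*q)
w(B, V) = 0 (w(B, V) = 0*(-7) = 0)
(w(O(2, 5), 18) + L(-6, 9))² = (0 + 6*(-6))² = (0 - 36)² = (-36)² = 1296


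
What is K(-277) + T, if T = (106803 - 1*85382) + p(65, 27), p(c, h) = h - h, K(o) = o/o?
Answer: 21422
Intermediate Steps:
K(o) = 1
p(c, h) = 0
T = 21421 (T = (106803 - 1*85382) + 0 = (106803 - 85382) + 0 = 21421 + 0 = 21421)
K(-277) + T = 1 + 21421 = 21422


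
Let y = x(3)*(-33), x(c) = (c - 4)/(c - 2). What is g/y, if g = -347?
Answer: -347/33 ≈ -10.515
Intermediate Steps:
x(c) = (-4 + c)/(-2 + c)
y = 33 (y = ((-4 + 3)/(-2 + 3))*(-33) = (-1/1)*(-33) = (1*(-1))*(-33) = -1*(-33) = 33)
g/y = -347/33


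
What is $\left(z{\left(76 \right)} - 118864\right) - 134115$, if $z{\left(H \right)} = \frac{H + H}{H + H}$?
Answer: $-252978$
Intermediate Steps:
$z{\left(H \right)} = 1$ ($z{\left(H \right)} = \frac{2 H}{2 H} = 2 H \frac{1}{2 H} = 1$)
$\left(z{\left(76 \right)} - 118864\right) - 134115 = \left(1 - 118864\right) - 134115 = -118863 - 134115 = -252978$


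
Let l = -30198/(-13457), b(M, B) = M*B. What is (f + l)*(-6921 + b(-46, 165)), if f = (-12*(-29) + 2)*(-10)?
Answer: 683022641322/13457 ≈ 5.0756e+7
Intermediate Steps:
b(M, B) = B*M
l = 30198/13457 (l = -30198*(-1/13457) = 30198/13457 ≈ 2.2440)
f = -3500 (f = (348 + 2)*(-10) = 350*(-10) = -3500)
(f + l)*(-6921 + b(-46, 165)) = (-3500 + 30198/13457)*(-6921 + 165*(-46)) = -47069302*(-6921 - 7590)/13457 = -47069302/13457*(-14511) = 683022641322/13457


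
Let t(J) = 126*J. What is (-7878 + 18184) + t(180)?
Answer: 32986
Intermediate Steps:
(-7878 + 18184) + t(180) = (-7878 + 18184) + 126*180 = 10306 + 22680 = 32986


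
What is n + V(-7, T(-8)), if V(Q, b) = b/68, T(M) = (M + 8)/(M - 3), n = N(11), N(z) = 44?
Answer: 44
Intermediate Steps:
n = 44
T(M) = (8 + M)/(-3 + M)
V(Q, b) = b/68 (V(Q, b) = b*(1/68) = b/68)
n + V(-7, T(-8)) = 44 + ((8 - 8)/(-3 - 8))/68 = 44 + (0/(-11))/68 = 44 + (-1/11*0)/68 = 44 + (1/68)*0 = 44 + 0 = 44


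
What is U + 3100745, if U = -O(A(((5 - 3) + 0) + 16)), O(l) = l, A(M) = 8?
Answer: 3100737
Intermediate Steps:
U = -8 (U = -1*8 = -8)
U + 3100745 = -8 + 3100745 = 3100737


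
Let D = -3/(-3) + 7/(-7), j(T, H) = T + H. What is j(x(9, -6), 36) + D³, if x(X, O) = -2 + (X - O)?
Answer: 49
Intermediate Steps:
x(X, O) = -2 + X - O
j(T, H) = H + T
D = 0 (D = -3*(-⅓) + 7*(-⅐) = 1 - 1 = 0)
j(x(9, -6), 36) + D³ = (36 + (-2 + 9 - 1*(-6))) + 0³ = (36 + (-2 + 9 + 6)) + 0 = (36 + 13) + 0 = 49 + 0 = 49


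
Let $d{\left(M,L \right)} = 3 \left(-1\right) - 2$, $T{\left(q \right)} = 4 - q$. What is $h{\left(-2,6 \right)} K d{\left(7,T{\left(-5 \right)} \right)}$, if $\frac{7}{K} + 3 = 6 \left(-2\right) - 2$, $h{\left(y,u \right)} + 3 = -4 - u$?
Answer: $- \frac{455}{17} \approx -26.765$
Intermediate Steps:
$h{\left(y,u \right)} = -7 - u$ ($h{\left(y,u \right)} = -3 - \left(4 + u\right) = -7 - u$)
$d{\left(M,L \right)} = -5$ ($d{\left(M,L \right)} = -3 - 2 = -5$)
$K = - \frac{7}{17}$ ($K = \frac{7}{-3 + \left(6 \left(-2\right) - 2\right)} = \frac{7}{-3 - 14} = \frac{7}{-17} = 7 \left(- \frac{1}{17}\right) = - \frac{7}{17} \approx -0.41176$)
$h{\left(-2,6 \right)} K d{\left(7,T{\left(-5 \right)} \right)} = \left(-7 - 6\right) \left(- \frac{7}{17}\right) \left(-5\right) = \left(-13\right) \left(- \frac{7}{17}\right) \left(-5\right) = \frac{91}{17} \left(-5\right) = - \frac{455}{17}$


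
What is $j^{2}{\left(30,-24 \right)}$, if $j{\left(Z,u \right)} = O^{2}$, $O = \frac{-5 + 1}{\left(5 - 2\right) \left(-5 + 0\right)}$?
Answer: $\frac{256}{50625} \approx 0.0050568$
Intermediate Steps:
$O = \frac{4}{15}$ ($O = \frac{1}{3 \left(-5\right)} \left(-4\right) = \frac{1}{-15} \left(-4\right) = \left(- \frac{1}{15}\right) \left(-4\right) = \frac{4}{15} \approx 0.26667$)
$j{\left(Z,u \right)} = \frac{16}{225}$ ($j{\left(Z,u \right)} = \left(\frac{4}{15}\right)^{2} = \frac{16}{225}$)
$j^{2}{\left(30,-24 \right)} = \left(\frac{16}{225}\right)^{2} = \frac{256}{50625}$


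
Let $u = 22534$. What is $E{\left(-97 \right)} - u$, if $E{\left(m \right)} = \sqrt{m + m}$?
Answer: $-22534 + i \sqrt{194} \approx -22534.0 + 13.928 i$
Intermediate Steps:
$E{\left(m \right)} = \sqrt{2} \sqrt{m}$ ($E{\left(m \right)} = \sqrt{2 m} = \sqrt{2} \sqrt{m}$)
$E{\left(-97 \right)} - u = \sqrt{2} \sqrt{-97} - 22534 = \sqrt{2} i \sqrt{97} - 22534 = i \sqrt{194} - 22534 = -22534 + i \sqrt{194}$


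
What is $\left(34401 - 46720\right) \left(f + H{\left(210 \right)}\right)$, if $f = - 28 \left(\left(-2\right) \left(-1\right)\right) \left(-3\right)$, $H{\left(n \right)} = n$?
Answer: $-4656582$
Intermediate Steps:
$f = 168$ ($f = \left(-28\right) 2 \left(-3\right) = \left(-56\right) \left(-3\right) = 168$)
$\left(34401 - 46720\right) \left(f + H{\left(210 \right)}\right) = \left(34401 - 46720\right) \left(168 + 210\right) = \left(-12319\right) 378 = -4656582$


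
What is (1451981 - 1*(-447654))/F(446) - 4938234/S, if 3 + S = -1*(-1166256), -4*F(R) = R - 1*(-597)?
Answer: -2955656882894/405467293 ≈ -7289.5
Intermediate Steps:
F(R) = -597/4 - R/4 (F(R) = -(R - 1*(-597))/4 = -(R + 597)/4 = -(597 + R)/4 = -597/4 - R/4)
S = 1166253 (S = -3 - 1*(-1166256) = -3 + 1166256 = 1166253)
(1451981 - 1*(-447654))/F(446) - 4938234/S = (1451981 - 1*(-447654))/(-597/4 - 1/4*446) - 4938234/1166253 = (1451981 + 447654)/(-597/4 - 223/2) - 4938234*1/1166253 = 1899635/(-1043/4) - 1646078/388751 = 1899635*(-4/1043) - 1646078/388751 = -7598540/1043 - 1646078/388751 = -2955656882894/405467293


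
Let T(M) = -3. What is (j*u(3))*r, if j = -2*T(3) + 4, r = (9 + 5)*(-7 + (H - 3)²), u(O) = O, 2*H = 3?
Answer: -1995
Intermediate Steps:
H = 3/2 (H = (½)*3 = 3/2 ≈ 1.5000)
r = -133/2 (r = (9 + 5)*(-7 + (3/2 - 3)²) = 14*(-7 + (-3/2)²) = 14*(-7 + 9/4) = 14*(-19/4) = -133/2 ≈ -66.500)
j = 10 (j = -2*(-3) + 4 = 6 + 4 = 10)
(j*u(3))*r = (10*3)*(-133/2) = 30*(-133/2) = -1995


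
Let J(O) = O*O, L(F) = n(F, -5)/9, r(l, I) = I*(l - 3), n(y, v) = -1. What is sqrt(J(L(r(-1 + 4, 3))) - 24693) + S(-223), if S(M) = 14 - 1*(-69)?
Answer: 83 + 2*I*sqrt(500033)/9 ≈ 83.0 + 157.14*I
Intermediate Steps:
r(l, I) = I*(-3 + l)
L(F) = -1/9
J(O) = O**2
S(M) = 83 (S(M) = 14 + 69 = 83)
sqrt(J(L(r(-1 + 4, 3))) - 24693) + S(-223) = sqrt((-1/9)**2 - 24693) + 83 = sqrt(1/81 - 24693) + 83 = sqrt(-2000132/81) + 83 = 2*I*sqrt(500033)/9 + 83 = 83 + 2*I*sqrt(500033)/9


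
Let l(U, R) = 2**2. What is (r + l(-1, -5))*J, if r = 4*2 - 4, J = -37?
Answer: -296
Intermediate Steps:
l(U, R) = 4
r = 4 (r = 8 - 4 = 4)
(r + l(-1, -5))*J = (4 + 4)*(-37) = 8*(-37) = -296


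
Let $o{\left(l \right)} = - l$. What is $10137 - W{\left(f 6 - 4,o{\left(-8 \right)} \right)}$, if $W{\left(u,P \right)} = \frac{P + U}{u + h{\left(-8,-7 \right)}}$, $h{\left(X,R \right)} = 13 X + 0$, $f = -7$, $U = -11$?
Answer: $\frac{506849}{50} \approx 10137.0$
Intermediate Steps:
$h{\left(X,R \right)} = 13 X$
$W{\left(u,P \right)} = \frac{-11 + P}{-104 + u}$ ($W{\left(u,P \right)} = \frac{P - 11}{u + 13 \left(-8\right)} = \frac{-11 + P}{u - 104} = \frac{-11 + P}{-104 + u}$)
$10137 - W{\left(f 6 - 4,o{\left(-8 \right)} \right)} = 10137 - \frac{-11 - -8}{-104 - 46} = 10137 - \frac{-11 + 8}{-104 - 46} = 10137 - \frac{1}{-104 - 46} \left(-3\right) = 10137 - \frac{1}{-150} \left(-3\right) = 10137 - \left(- \frac{1}{150}\right) \left(-3\right) = 10137 - \frac{1}{50} = \frac{506849}{50}$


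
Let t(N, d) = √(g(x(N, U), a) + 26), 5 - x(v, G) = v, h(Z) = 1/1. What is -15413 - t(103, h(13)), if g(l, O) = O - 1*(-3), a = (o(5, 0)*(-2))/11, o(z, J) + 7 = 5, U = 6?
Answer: -15413 - √3553/11 ≈ -15418.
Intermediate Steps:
h(Z) = 1 (h(Z) = 1*1 = 1)
o(z, J) = -2 (o(z, J) = -7 + 5 = -2)
x(v, G) = 5 - v
a = 4/11 (a = -2*(-2)/11 = 4*(1/11) = 4/11 ≈ 0.36364)
g(l, O) = 3 + O (g(l, O) = O + 3 = 3 + O)
t(N, d) = √3553/11 (t(N, d) = √((3 + 4/11) + 26) = √(37/11 + 26) = √(323/11) = √3553/11)
-15413 - t(103, h(13)) = -15413 - √3553/11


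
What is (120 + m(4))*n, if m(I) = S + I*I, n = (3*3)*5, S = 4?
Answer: 6300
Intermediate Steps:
n = 45 (n = 9*5 = 45)
m(I) = 4 + I² (m(I) = 4 + I*I = 4 + I²)
(120 + m(4))*n = (120 + (4 + 4²))*45 = (120 + (4 + 16))*45 = (120 + 20)*45 = 140*45 = 6300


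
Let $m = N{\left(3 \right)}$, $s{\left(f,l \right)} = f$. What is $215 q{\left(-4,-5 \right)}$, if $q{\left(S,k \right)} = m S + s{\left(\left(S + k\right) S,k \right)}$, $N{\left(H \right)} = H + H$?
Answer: $2580$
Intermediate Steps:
$N{\left(H \right)} = 2 H$
$m = 6$ ($m = 2 \cdot 3 = 6$)
$q{\left(S,k \right)} = 6 S + S \left(S + k\right)$ ($q{\left(S,k \right)} = 6 S + \left(S + k\right) S = 6 S + S \left(S + k\right)$)
$215 q{\left(-4,-5 \right)} = 215 \left(- 4 \left(6 - 4 - 5\right)\right) = 215 \left(\left(-4\right) \left(-3\right)\right) = 215 \cdot 12 = 2580$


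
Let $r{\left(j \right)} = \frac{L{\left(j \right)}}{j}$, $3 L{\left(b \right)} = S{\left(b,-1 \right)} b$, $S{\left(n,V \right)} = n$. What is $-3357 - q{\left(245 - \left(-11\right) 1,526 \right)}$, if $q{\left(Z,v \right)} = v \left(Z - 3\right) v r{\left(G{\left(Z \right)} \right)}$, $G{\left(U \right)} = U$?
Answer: $- \frac{17919761239}{3} \approx -5.9733 \cdot 10^{9}$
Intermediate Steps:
$L{\left(b \right)} = \frac{b^{2}}{3}$ ($L{\left(b \right)} = \frac{b b}{3} = \frac{b^{2}}{3}$)
$r{\left(j \right)} = \frac{j}{3}$ ($r{\left(j \right)} = \frac{\frac{1}{3} j^{2}}{j} = \frac{j}{3}$)
$q{\left(Z,v \right)} = \frac{Z v^{2} \left(-3 + Z\right)}{3}$ ($q{\left(Z,v \right)} = v \left(Z - 3\right) v \frac{Z}{3} = v \left(-3 + Z\right) v \frac{Z}{3} = v v \left(-3 + Z\right) \frac{Z}{3} = v^{2} \left(-3 + Z\right) \frac{Z}{3} = \frac{Z v^{2} \left(-3 + Z\right)}{3}$)
$-3357 - q{\left(245 - \left(-11\right) 1,526 \right)} = -3357 - \frac{\left(245 - \left(-11\right) 1\right) 526^{2} \left(-3 + \left(245 - \left(-11\right) 1\right)\right)}{3} = -3357 - \frac{1}{3} \left(245 - -11\right) 276676 \left(-3 + \left(245 - -11\right)\right) = -3357 - \frac{1}{3} \left(245 + 11\right) 276676 \left(-3 + \left(245 + 11\right)\right) = -3357 - \frac{1}{3} \cdot 256 \cdot 276676 \left(-3 + 256\right) = -3357 - \frac{1}{3} \cdot 256 \cdot 276676 \cdot 253 = -3357 - \frac{17919751168}{3} = - \frac{17919761239}{3}$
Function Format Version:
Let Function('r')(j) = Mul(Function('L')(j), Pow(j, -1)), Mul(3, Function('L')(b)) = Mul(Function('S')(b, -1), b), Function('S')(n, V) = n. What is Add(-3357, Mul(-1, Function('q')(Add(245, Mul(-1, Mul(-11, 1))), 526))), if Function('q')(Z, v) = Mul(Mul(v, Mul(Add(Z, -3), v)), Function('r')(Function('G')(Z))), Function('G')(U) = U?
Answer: Rational(-17919761239, 3) ≈ -5.9733e+9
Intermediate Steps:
Function('L')(b) = Mul(Rational(1, 3), Pow(b, 2)) (Function('L')(b) = Mul(Rational(1, 3), Mul(b, b)) = Mul(Rational(1, 3), Pow(b, 2)))
Function('r')(j) = Mul(Rational(1, 3), j) (Function('r')(j) = Mul(Mul(Rational(1, 3), Pow(j, 2)), Pow(j, -1)) = Mul(Rational(1, 3), j))
Function('q')(Z, v) = Mul(Rational(1, 3), Z, Pow(v, 2), Add(-3, Z)) (Function('q')(Z, v) = Mul(Mul(v, Mul(Add(Z, -3), v)), Mul(Rational(1, 3), Z)) = Mul(Mul(v, Mul(Add(-3, Z), v)), Mul(Rational(1, 3), Z)) = Mul(Mul(v, Mul(v, Add(-3, Z))), Mul(Rational(1, 3), Z)) = Mul(Mul(Pow(v, 2), Add(-3, Z)), Mul(Rational(1, 3), Z)) = Mul(Rational(1, 3), Z, Pow(v, 2), Add(-3, Z)))
Add(-3357, Mul(-1, Function('q')(Add(245, Mul(-1, Mul(-11, 1))), 526))) = Add(-3357, Mul(-1, Mul(Rational(1, 3), Add(245, Mul(-1, Mul(-11, 1))), Pow(526, 2), Add(-3, Add(245, Mul(-1, Mul(-11, 1))))))) = Add(-3357, Mul(-1, Mul(Rational(1, 3), Add(245, Mul(-1, -11)), 276676, Add(-3, Add(245, Mul(-1, -11)))))) = Add(-3357, Mul(-1, Mul(Rational(1, 3), Add(245, 11), 276676, Add(-3, Add(245, 11))))) = Add(-3357, Mul(-1, Mul(Rational(1, 3), 256, 276676, Add(-3, 256)))) = Add(-3357, Mul(-1, Mul(Rational(1, 3), 256, 276676, 253))) = Add(-3357, Mul(-1, Rational(17919751168, 3))) = Add(-3357, Rational(-17919751168, 3)) = Rational(-17919761239, 3)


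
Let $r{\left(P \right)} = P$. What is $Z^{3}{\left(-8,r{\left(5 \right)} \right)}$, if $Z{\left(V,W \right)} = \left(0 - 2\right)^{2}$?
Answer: $64$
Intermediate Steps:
$Z{\left(V,W \right)} = 4$ ($Z{\left(V,W \right)} = \left(-2\right)^{2} = 4$)
$Z^{3}{\left(-8,r{\left(5 \right)} \right)} = 4^{3} = 64$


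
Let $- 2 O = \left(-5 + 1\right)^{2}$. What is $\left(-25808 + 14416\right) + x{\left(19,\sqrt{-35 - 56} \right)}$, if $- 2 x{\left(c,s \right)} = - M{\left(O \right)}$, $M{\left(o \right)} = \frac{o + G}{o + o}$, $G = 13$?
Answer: $- \frac{364549}{32} \approx -11392.0$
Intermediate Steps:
$O = -8$ ($O = - \frac{\left(-5 + 1\right)^{2}}{2} = - \frac{\left(-4\right)^{2}}{2} = \left(- \frac{1}{2}\right) 16 = -8$)
$M{\left(o \right)} = \frac{13 + o}{2 o}$ ($M{\left(o \right)} = \frac{o + 13}{o + o} = \frac{13 + o}{2 o}$)
$x{\left(c,s \right)} = - \frac{5}{32}$ ($x{\left(c,s \right)} = - \frac{\left(-1\right) \frac{13 - 8}{2 \left(-8\right)}}{2} = - \frac{\left(-1\right) \frac{1}{2} \left(- \frac{1}{8}\right) 5}{2} = - \frac{\left(-1\right) \left(- \frac{5}{16}\right)}{2} = \left(- \frac{1}{2}\right) \frac{5}{16} = - \frac{5}{32}$)
$\left(-25808 + 14416\right) + x{\left(19,\sqrt{-35 - 56} \right)} = \left(-25808 + 14416\right) - \frac{5}{32} = -11392 - \frac{5}{32} = - \frac{364549}{32}$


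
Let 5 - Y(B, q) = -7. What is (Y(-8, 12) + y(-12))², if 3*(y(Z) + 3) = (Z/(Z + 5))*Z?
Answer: 225/49 ≈ 4.5918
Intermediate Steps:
Y(B, q) = 12 (Y(B, q) = 5 - 1*(-7) = 5 + 7 = 12)
y(Z) = -3 + Z²/(3*(5 + Z)) (y(Z) = -3 + ((Z/(Z + 5))*Z)/3 = -3 + ((Z/(5 + Z))*Z)/3 = -3 + (Z²/(5 + Z))/3 = -3 + Z²/(3*(5 + Z)))
(Y(-8, 12) + y(-12))² = (12 + (-45 + (-12)² - 9*(-12))/(3*(5 - 12)))² = (12 + (⅓)*(-45 + 144 + 108)/(-7))² = (12 + (⅓)*(-⅐)*207)² = (12 - 69/7)² = (15/7)² = 225/49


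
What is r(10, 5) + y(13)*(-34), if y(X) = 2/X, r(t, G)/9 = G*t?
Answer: 5782/13 ≈ 444.77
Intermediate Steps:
r(t, G) = 9*G*t (r(t, G) = 9*(G*t) = 9*G*t)
r(10, 5) + y(13)*(-34) = 9*5*10 + (2/13)*(-34) = 450 + (2*(1/13))*(-34) = 450 + (2/13)*(-34) = 450 - 68/13 = 5782/13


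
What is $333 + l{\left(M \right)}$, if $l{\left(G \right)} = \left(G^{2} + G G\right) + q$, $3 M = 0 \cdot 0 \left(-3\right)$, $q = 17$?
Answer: $350$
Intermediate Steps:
$M = 0$ ($M = \frac{0 \cdot 0 \left(-3\right)}{3} = \frac{0 \left(-3\right)}{3} = \frac{1}{3} \cdot 0 = 0$)
$l{\left(G \right)} = 17 + 2 G^{2}$ ($l{\left(G \right)} = \left(G^{2} + G G\right) + 17 = \left(G^{2} + G^{2}\right) + 17 = 2 G^{2} + 17 = 17 + 2 G^{2}$)
$333 + l{\left(M \right)} = 333 + \left(17 + 2 \cdot 0^{2}\right) = 333 + \left(17 + 2 \cdot 0\right) = 333 + \left(17 + 0\right) = 333 + 17 = 350$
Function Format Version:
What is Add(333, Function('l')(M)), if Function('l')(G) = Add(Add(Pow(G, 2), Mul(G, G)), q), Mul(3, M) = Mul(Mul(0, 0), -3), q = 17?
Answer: 350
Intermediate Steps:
M = 0 (M = Mul(Rational(1, 3), Mul(Mul(0, 0), -3)) = Mul(Rational(1, 3), Mul(0, -3)) = Mul(Rational(1, 3), 0) = 0)
Function('l')(G) = Add(17, Mul(2, Pow(G, 2))) (Function('l')(G) = Add(Add(Pow(G, 2), Mul(G, G)), 17) = Add(Add(Pow(G, 2), Pow(G, 2)), 17) = Add(Mul(2, Pow(G, 2)), 17) = Add(17, Mul(2, Pow(G, 2))))
Add(333, Function('l')(M)) = Add(333, Add(17, Mul(2, Pow(0, 2)))) = Add(333, Add(17, Mul(2, 0))) = Add(333, Add(17, 0)) = Add(333, 17) = 350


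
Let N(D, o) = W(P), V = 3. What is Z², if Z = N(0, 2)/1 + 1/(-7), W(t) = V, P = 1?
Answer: 400/49 ≈ 8.1633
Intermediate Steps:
W(t) = 3
N(D, o) = 3
Z = 20/7 (Z = 3/1 + 1/(-7) = 3*1 + 1*(-⅐) = 3 - ⅐ = 20/7 ≈ 2.8571)
Z² = (20/7)² = 400/49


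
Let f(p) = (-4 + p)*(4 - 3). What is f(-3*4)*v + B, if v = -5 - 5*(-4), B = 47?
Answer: -193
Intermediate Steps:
f(p) = -4 + p (f(p) = (-4 + p)*1 = -4 + p)
v = 15 (v = -5 + 20 = 15)
f(-3*4)*v + B = (-4 - 3*4)*15 + 47 = (-4 - 12)*15 + 47 = -16*15 + 47 = -240 + 47 = -193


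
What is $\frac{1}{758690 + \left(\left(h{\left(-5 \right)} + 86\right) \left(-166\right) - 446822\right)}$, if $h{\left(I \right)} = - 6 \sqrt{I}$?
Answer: $\frac{37199}{11070744818} - \frac{249 i \sqrt{5}}{22141489636} \approx 3.3601 \cdot 10^{-6} - 2.5147 \cdot 10^{-8} i$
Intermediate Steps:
$\frac{1}{758690 + \left(\left(h{\left(-5 \right)} + 86\right) \left(-166\right) - 446822\right)} = \frac{1}{758690 + \left(\left(- 6 \sqrt{-5} + 86\right) \left(-166\right) - 446822\right)} = \frac{1}{758690 - \left(446822 - \left(- 6 i \sqrt{5} + 86\right) \left(-166\right)\right)} = \frac{1}{758690 - \left(446822 - \left(86 - 6 i \sqrt{5}\right) \left(-166\right)\right)} = \frac{1}{758690 - \left(461098 - 996 i \sqrt{5}\right)} = \frac{1}{297592 + 996 i \sqrt{5}}$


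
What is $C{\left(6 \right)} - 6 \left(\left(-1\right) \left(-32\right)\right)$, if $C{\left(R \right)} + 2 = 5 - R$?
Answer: $-195$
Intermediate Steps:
$C{\left(R \right)} = 3 - R$ ($C{\left(R \right)} = -2 - \left(-5 + R\right) = 3 - R$)
$C{\left(6 \right)} - 6 \left(\left(-1\right) \left(-32\right)\right) = \left(3 - 6\right) - 6 \left(\left(-1\right) \left(-32\right)\right) = \left(3 - 6\right) - 192 = -3 - 192 = -195$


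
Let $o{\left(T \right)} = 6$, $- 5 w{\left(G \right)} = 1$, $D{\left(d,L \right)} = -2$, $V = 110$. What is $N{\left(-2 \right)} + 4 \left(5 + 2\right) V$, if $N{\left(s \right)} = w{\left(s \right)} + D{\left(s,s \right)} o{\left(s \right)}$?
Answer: $\frac{15339}{5} \approx 3067.8$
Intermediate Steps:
$w{\left(G \right)} = - \frac{1}{5}$ ($w{\left(G \right)} = \left(- \frac{1}{5}\right) 1 = - \frac{1}{5}$)
$N{\left(s \right)} = - \frac{61}{5}$ ($N{\left(s \right)} = - \frac{1}{5} - 12 = - \frac{61}{5}$)
$N{\left(-2 \right)} + 4 \left(5 + 2\right) V = - \frac{61}{5} + 4 \left(5 + 2\right) 110 = - \frac{61}{5} + 4 \cdot 7 \cdot 110 = - \frac{61}{5} + 28 \cdot 110 = - \frac{61}{5} + 3080 = \frac{15339}{5}$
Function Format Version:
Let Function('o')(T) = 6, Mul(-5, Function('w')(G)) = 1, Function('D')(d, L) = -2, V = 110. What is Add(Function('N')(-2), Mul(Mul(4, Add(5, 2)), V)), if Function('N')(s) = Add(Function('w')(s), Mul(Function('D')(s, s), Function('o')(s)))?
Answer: Rational(15339, 5) ≈ 3067.8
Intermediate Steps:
Function('w')(G) = Rational(-1, 5) (Function('w')(G) = Mul(Rational(-1, 5), 1) = Rational(-1, 5))
Function('N')(s) = Rational(-61, 5) (Function('N')(s) = Add(Rational(-1, 5), Mul(-2, 6)) = Add(Rational(-1, 5), -12) = Rational(-61, 5))
Add(Function('N')(-2), Mul(Mul(4, Add(5, 2)), V)) = Add(Rational(-61, 5), Mul(Mul(4, Add(5, 2)), 110)) = Add(Rational(-61, 5), Mul(Mul(4, 7), 110)) = Add(Rational(-61, 5), Mul(28, 110)) = Add(Rational(-61, 5), 3080) = Rational(15339, 5)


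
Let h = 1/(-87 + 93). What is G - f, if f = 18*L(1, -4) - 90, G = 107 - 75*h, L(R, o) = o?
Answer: 513/2 ≈ 256.50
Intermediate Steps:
h = 1/6 ≈ 0.16667
G = 189/2 (G = 107 - 75*1/6 = 107 - 25/2 = 189/2 ≈ 94.500)
f = -162 (f = 18*(-4) - 90 = -72 - 90 = -162)
G - f = 189/2 - 1*(-162) = 189/2 + 162 = 513/2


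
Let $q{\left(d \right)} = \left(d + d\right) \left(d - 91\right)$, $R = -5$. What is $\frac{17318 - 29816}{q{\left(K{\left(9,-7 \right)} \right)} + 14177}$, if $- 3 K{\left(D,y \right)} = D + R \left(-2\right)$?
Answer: $- \frac{112482}{138689} \approx -0.81104$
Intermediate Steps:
$K{\left(D,y \right)} = - \frac{10}{3} - \frac{D}{3}$ ($K{\left(D,y \right)} = - \frac{D - -10}{3} = - \frac{D + 10}{3} = - \frac{10 + D}{3} = - \frac{10}{3} - \frac{D}{3}$)
$q{\left(d \right)} = 2 d \left(-91 + d\right)$
$\frac{17318 - 29816}{q{\left(K{\left(9,-7 \right)} \right)} + 14177} = \frac{17318 - 29816}{2 \left(- \frac{10}{3} - 3\right) \left(-91 - \frac{19}{3}\right) + 14177} = - \frac{12498}{2 \left(- \frac{10}{3} - 3\right) \left(-91 - \frac{19}{3}\right) + 14177} = - \frac{12498}{2 \left(- \frac{19}{3}\right) \left(-91 - \frac{19}{3}\right) + 14177} = - \frac{12498}{2 \left(- \frac{19}{3}\right) \left(- \frac{292}{3}\right) + 14177} = - \frac{12498}{\frac{11096}{9} + 14177} = - \frac{12498}{\frac{138689}{9}} = \left(-12498\right) \frac{9}{138689} = - \frac{112482}{138689}$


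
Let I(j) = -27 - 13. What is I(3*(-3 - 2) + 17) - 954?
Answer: -994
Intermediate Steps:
I(j) = -40
I(3*(-3 - 2) + 17) - 954 = -40 - 954 = -994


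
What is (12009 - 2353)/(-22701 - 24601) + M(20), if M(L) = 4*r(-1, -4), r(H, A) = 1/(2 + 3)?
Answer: 70464/118255 ≈ 0.59587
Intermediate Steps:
r(H, A) = ⅕ (r(H, A) = 1/5 = ⅕)
M(L) = ⅘ (M(L) = 4*(⅕) = ⅘)
(12009 - 2353)/(-22701 - 24601) + M(20) = (12009 - 2353)/(-22701 - 24601) + ⅘ = 9656/(-47302) + ⅘ = 9656*(-1/47302) + ⅘ = -4828/23651 + ⅘ = 70464/118255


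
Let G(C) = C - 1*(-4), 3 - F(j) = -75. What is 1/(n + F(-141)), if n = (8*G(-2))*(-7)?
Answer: -1/34 ≈ -0.029412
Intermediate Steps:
F(j) = 78 (F(j) = 3 - 1*(-75) = 3 + 75 = 78)
G(C) = 4 + C (G(C) = C + 4 = 4 + C)
n = -112 (n = (8*(4 - 2))*(-7) = (8*2)*(-7) = 16*(-7) = -112)
1/(n + F(-141)) = 1/(-112 + 78) = 1/(-34) = -1/34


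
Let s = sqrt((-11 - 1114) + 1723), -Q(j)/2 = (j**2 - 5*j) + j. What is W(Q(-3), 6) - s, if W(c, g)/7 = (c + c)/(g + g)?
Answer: -49 - sqrt(598) ≈ -73.454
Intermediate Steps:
Q(j) = -2*j**2 + 8*j (Q(j) = -2*((j**2 - 5*j) + j) = -2*(j**2 - 4*j) = -2*j**2 + 8*j)
W(c, g) = 7*c/g (W(c, g) = 7*((c + c)/(g + g)) = 7*((2*c)/((2*g))) = 7*((2*c)*(1/(2*g))) = 7*(c/g) = 7*c/g)
s = sqrt(598) (s = sqrt(-1125 + 1723) = sqrt(598) ≈ 24.454)
W(Q(-3), 6) - s = 7*(2*(-3)*(4 - 1*(-3)))/6 - sqrt(598) = 7*(2*(-3)*(4 + 3))*(1/6) - sqrt(598) = 7*(2*(-3)*7)*(1/6) - sqrt(598) = 7*(-42)*(1/6) - sqrt(598) = -49 - sqrt(598)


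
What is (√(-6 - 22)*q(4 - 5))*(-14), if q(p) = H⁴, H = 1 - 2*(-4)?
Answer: -183708*I*√7 ≈ -4.8605e+5*I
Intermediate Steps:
H = 9 (H = 1 + 8 = 9)
q(p) = 6561 (q(p) = 9⁴ = 6561)
(√(-6 - 22)*q(4 - 5))*(-14) = (√(-6 - 22)*6561)*(-14) = (√(-28)*6561)*(-14) = ((2*I*√7)*6561)*(-14) = (13122*I*√7)*(-14) = -183708*I*√7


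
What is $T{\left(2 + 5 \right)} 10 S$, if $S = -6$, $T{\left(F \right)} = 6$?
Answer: $-360$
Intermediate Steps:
$T{\left(2 + 5 \right)} 10 S = 6 \cdot 10 \left(-6\right) = 60 \left(-6\right) = -360$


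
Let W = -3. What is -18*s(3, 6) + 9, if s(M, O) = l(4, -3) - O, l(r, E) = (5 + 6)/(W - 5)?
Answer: 567/4 ≈ 141.75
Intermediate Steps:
l(r, E) = -11/8 (l(r, E) = (5 + 6)/(-3 - 5) = 11/(-8) = 11*(-⅛) = -11/8)
s(M, O) = -11/8 - O
-18*s(3, 6) + 9 = -18*(-11/8 - 1*6) + 9 = -18*(-11/8 - 6) + 9 = -18*(-59/8) + 9 = 531/4 + 9 = 567/4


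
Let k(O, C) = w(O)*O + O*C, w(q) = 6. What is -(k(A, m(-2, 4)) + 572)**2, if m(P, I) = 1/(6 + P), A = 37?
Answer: -10323369/16 ≈ -6.4521e+5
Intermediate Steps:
k(O, C) = 6*O + C*O (k(O, C) = 6*O + O*C = 6*O + C*O)
-(k(A, m(-2, 4)) + 572)**2 = -(37*(6 + 1/(6 - 2)) + 572)**2 = -(37*(6 + 1/4) + 572)**2 = -(37*(25/4) + 572)**2 = -(925/4 + 572)**2 = -(3213/4)**2 = -1*10323369/16 = -10323369/16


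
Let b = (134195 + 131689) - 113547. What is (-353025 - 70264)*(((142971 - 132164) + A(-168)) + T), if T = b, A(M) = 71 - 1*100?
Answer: -69044785235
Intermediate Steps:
A(M) = -29 (A(M) = 71 - 100 = -29)
b = 152337 (b = 265884 - 113547 = 152337)
T = 152337
(-353025 - 70264)*(((142971 - 132164) + A(-168)) + T) = (-353025 - 70264)*(((142971 - 132164) - 29) + 152337) = -423289*((10807 - 29) + 152337) = -423289*(10778 + 152337) = -423289*163115 = -69044785235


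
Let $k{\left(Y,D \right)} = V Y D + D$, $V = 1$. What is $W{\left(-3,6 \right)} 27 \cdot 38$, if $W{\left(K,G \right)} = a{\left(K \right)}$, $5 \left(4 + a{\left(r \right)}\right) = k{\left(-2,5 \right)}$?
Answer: $-5130$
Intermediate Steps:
$k{\left(Y,D \right)} = D + D Y$ ($k{\left(Y,D \right)} = 1 Y D + D = Y D + D = D Y + D = D + D Y$)
$a{\left(r \right)} = -5$ ($a{\left(r \right)} = -4 + \frac{5 \left(1 - 2\right)}{5} = -4 + \frac{5 \left(-1\right)}{5} = -4 + \frac{1}{5} \left(-5\right) = -4 - 1 = -5$)
$W{\left(K,G \right)} = -5$
$W{\left(-3,6 \right)} 27 \cdot 38 = \left(-5\right) 27 \cdot 38 = \left(-135\right) 38 = -5130$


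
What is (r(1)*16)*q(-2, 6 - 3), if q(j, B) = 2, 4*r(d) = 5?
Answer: 40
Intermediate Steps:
r(d) = 5/4 (r(d) = (1/4)*5 = 5/4)
(r(1)*16)*q(-2, 6 - 3) = ((5/4)*16)*2 = 20*2 = 40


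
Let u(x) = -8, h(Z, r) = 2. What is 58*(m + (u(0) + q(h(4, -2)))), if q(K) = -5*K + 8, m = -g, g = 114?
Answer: -7192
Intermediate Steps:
m = -114 (m = -1*114 = -114)
q(K) = 8 - 5*K
58*(m + (u(0) + q(h(4, -2)))) = 58*(-114 + (-8 + (8 - 5*2))) = 58*(-114 + (-8 + (8 - 10))) = 58*(-114 + (-8 - 2)) = 58*(-114 - 10) = 58*(-124) = -7192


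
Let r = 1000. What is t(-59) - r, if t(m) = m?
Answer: -1059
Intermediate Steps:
t(-59) - r = -59 - 1*1000 = -59 - 1000 = -1059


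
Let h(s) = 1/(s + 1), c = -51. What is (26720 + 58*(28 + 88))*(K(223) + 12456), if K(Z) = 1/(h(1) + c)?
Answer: 42079390192/101 ≈ 4.1663e+8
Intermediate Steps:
h(s) = 1/(1 + s)
K(Z) = -2/101 (K(Z) = 1/(1/(1 + 1) - 51) = 1/(1/2 - 51) = 1/(½ - 51) = 1/(-101/2) = -2/101)
(26720 + 58*(28 + 88))*(K(223) + 12456) = (26720 + 58*(28 + 88))*(-2/101 + 12456) = (26720 + 58*116)*(1258054/101) = (26720 + 6728)*(1258054/101) = 33448*(1258054/101) = 42079390192/101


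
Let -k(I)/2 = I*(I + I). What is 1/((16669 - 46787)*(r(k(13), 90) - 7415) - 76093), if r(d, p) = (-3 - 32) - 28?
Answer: 1/225146311 ≈ 4.4416e-9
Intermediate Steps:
k(I) = -4*I² (k(I) = -2*I*(I + I) = -2*I*2*I = -4*I²)
r(d, p) = -63 (r(d, p) = -35 - 28 = -63)
1/((16669 - 46787)*(r(k(13), 90) - 7415) - 76093) = 1/((16669 - 46787)*(-63 - 7415) - 76093) = 1/(-30118*(-7478) - 76093) = 1/(225222404 - 76093) = 1/225146311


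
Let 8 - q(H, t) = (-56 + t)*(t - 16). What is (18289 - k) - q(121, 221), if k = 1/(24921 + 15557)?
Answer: 2109146667/40478 ≈ 52106.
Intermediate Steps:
k = 1/40478 ≈ 2.4705e-5
q(H, t) = 8 - (-56 + t)*(-16 + t) (q(H, t) = 8 - (-56 + t)*(t - 16) = 8 - (-56 + t)*(-16 + t))
(18289 - k) - q(121, 221) = (18289 - 1*1/40478) - (-888 - 1*221² + 72*221) = (18289 - 1/40478) - (-888 - 1*48841 + 15912) = 740302141/40478 - (-888 - 48841 + 15912) = 740302141/40478 - 1*(-33817) = 740302141/40478 + 33817 = 2109146667/40478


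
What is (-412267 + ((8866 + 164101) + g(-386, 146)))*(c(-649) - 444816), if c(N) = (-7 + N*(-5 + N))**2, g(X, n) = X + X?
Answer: -43248495434633160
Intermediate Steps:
g(X, n) = 2*X
(-412267 + ((8866 + 164101) + g(-386, 146)))*(c(-649) - 444816) = (-412267 + ((8866 + 164101) + 2*(-386)))*((7 - 1*(-649)**2 + 5*(-649))**2 - 444816) = (-412267 + (172967 - 772))*((7 - 1*421201 - 3245)**2 - 444816) = (-412267 + 172195)*((7 - 421201 - 3245)**2 - 444816) = -240072*((-424439)**2 - 444816) = -240072*(180148464721 - 444816) = -240072*180148019905 = -43248495434633160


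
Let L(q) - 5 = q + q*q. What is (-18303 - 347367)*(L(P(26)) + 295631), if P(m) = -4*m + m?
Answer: -110301430140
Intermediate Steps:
P(m) = -3*m
L(q) = 5 + q + q² (L(q) = 5 + (q + q*q) = 5 + (q + q²) = 5 + q + q²)
(-18303 - 347367)*(L(P(26)) + 295631) = (-18303 - 347367)*((5 - 3*26 + (-3*26)²) + 295631) = -365670*((5 - 78 + (-78)²) + 295631) = -365670*((5 - 78 + 6084) + 295631) = -365670*(6011 + 295631) = -365670*301642 = -110301430140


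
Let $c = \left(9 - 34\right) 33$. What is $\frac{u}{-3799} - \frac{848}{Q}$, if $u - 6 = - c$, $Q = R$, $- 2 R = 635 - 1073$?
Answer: $- \frac{3403541}{831981} \approx -4.0909$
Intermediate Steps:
$c = -825$ ($c = \left(-25\right) 33 = -825$)
$R = 219$ ($R = - \frac{635 - 1073}{2} = \left(- \frac{1}{2}\right) \left(-438\right) = 219$)
$Q = 219$
$u = 831$ ($u = 6 - -825 = 6 + 825 = 831$)
$\frac{u}{-3799} - \frac{848}{Q} = \frac{831}{-3799} - \frac{848}{219} = 831 \left(- \frac{1}{3799}\right) - \frac{848}{219} = - \frac{831}{3799} - \frac{848}{219} = - \frac{3403541}{831981}$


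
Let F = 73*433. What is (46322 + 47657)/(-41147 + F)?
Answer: -93979/9538 ≈ -9.8531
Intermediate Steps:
F = 31609
(46322 + 47657)/(-41147 + F) = (46322 + 47657)/(-41147 + 31609) = 93979/(-9538) = 93979*(-1/9538) = -93979/9538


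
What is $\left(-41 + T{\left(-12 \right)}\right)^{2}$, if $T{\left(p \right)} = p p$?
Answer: $10609$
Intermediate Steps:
$T{\left(p \right)} = p^{2}$
$\left(-41 + T{\left(-12 \right)}\right)^{2} = \left(-41 + \left(-12\right)^{2}\right)^{2} = \left(-41 + 144\right)^{2} = 103^{2} = 10609$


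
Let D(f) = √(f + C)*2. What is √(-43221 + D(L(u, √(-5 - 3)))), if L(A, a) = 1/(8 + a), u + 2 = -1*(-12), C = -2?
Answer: √(-43221 + √2*√((-15 - 4*I*√2)/(4 + I*√2))) ≈ 0.0066 - 207.9*I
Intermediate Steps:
u = 10 (u = -2 - 1*(-12) = -2 + 12 = 10)
D(f) = 2*√(-2 + f) (D(f) = √(f - 2)*2 = √(-2 + f)*2 = 2*√(-2 + f))
√(-43221 + D(L(u, √(-5 - 3)))) = √(-43221 + 2*√(-2 + 1/(8 + √(-5 - 3)))) = √(-43221 + 2*√(-2 + 1/(8 + √(-8)))) = √(-43221 + 2*√(-2 + 1/(8 + 2*I*√2)))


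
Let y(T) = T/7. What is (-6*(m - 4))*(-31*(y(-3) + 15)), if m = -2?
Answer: -113832/7 ≈ -16262.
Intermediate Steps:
y(T) = T/7 (y(T) = T*(⅐) = T/7)
(-6*(m - 4))*(-31*(y(-3) + 15)) = (-6*(-2 - 4))*(-31*((⅐)*(-3) + 15)) = (-6*(-6))*(-31*(-3/7 + 15)) = 36*(-31*102/7) = 36*(-3162/7) = -113832/7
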